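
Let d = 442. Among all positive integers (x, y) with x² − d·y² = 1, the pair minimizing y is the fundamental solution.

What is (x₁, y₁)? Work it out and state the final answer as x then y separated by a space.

d=442: √d = [21; 42] (ℓ=1, odd), read p_1/q_1
a_0=21:  p_0=21·1+0=21,  q_0=21·0+1=1
a_1=42:  p_1=42·21+1=883,  q_1=42·1+0=42
fundamental: x₁=883, y₁=42  (since 779689 − 442·1764 = 1)

883 42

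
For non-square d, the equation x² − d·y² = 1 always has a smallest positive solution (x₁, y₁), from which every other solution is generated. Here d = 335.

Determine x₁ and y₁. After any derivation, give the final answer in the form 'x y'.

604 33

d=335: √d = [18; 3,3,3,36] (ℓ=4, even), read p_3/q_3
k=0  a_k=18  p_k/q_k = 18/1
…
k=2  a_k=3  p_k/q_k = 183/10
k=3  a_k=3  p_k/q_k = 604/33
fundamental: x₁=604, y₁=33  (since 364816 − 335·1089 = 1)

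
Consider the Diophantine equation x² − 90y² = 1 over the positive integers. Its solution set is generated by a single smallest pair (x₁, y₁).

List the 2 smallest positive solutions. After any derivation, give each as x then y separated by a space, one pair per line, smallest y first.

[9; 2,18] for √90; ℓ=2 ⇒ convergent index 1
i=0: a=9 ⇒ p=9, q=1
i=1: a=2 ⇒ p=19, q=2
→ (19, 2).  Check: 19²=361, 90·2²=360, difference 1.
(x_2, y_2) = (19·19 + 90·2·2, 19·2 + 2·19) = (721, 76)

19 2
721 76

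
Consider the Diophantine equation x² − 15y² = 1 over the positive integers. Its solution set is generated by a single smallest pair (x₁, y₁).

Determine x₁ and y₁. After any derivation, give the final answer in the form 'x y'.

[3; 1,6] for √15; ℓ=2 ⇒ convergent index 1
k=0  a_k=3  p_k/q_k = 3/1
k=1  a_k=1  p_k/q_k = 4/1
→ (4, 1).  Check: 4²=16, 15·1²=15, difference 1.

4 1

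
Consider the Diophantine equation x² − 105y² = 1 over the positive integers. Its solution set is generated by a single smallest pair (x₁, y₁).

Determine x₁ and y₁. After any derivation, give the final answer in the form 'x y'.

41 4

√105 = [10; 4,20, …], period ℓ=2 (even) → k=1
a_0=10:  p_0=10·1+0=10,  q_0=10·0+1=1
a_1=4:  p_1=4·10+1=41,  q_1=4·1+0=4
→ (41, 4).  Check: 41²=1681, 105·4²=1680, difference 1.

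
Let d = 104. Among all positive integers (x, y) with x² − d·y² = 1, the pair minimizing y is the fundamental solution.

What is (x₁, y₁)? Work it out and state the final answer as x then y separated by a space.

51 5

d=104: √d = [10; 5,20] (ℓ=2, even), read p_1/q_1
step 0: (10, 1)  from 10·(1,0) + (0,1)
step 1: (51, 5)  from 5·(10,1) + (1,0)
(x₁, y₁) = (51, 5);  51² − 104·5² = 1 ✓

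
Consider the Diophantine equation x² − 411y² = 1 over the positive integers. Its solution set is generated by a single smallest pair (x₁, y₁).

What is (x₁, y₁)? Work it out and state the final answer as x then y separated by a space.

49730 2453

[20; 3,1,1,1,19,1,1,1,3,40] for √411; ℓ=10 ⇒ convergent index 9
a_0=20:  p_0=20·1+0=20,  q_0=20·0+1=1
…
a_2=1:  p_2=1·61+20=81,  q_2=1·3+1=4
…
a_5=19:  p_5=19·223+142=4379,  q_5=19·11+7=216
a_6=1:  p_6=1·4379+223=4602,  q_6=1·216+11=227
…
a_8=1:  p_8=1·8981+4602=13583,  q_8=1·443+227=670
a_9=3:  p_9=3·13583+8981=49730,  q_9=3·670+443=2453
→ (49730, 2453).  Check: 49730²=2473072900, 411·2453²=2473072899, difference 1.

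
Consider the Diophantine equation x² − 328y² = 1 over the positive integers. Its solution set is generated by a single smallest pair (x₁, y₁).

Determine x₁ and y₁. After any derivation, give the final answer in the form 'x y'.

√328 → a₀=18, period (9,36); ℓ=2 even so k=1
i=0: a=18 ⇒ p=18, q=1
i=1: a=9 ⇒ p=163, q=9
→ (163, 9).  Check: 163²=26569, 328·9²=26568, difference 1.

163 9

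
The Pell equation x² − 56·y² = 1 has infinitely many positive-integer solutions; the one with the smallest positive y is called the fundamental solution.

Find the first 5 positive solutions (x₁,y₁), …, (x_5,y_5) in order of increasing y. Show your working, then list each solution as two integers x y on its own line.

15 2
449 60
13455 1798
403201 53880
12082575 1614602

[7; 2,14] for √56; ℓ=2 ⇒ convergent index 1
step 0: (7, 1)  from 7·(1,0) + (0,1)
step 1: (15, 2)  from 2·(7,1) + (1,0)
(x₁, y₁) = (15, 2);  15² − 56·2² = 1 ✓
n=2: (15,2)∘(15,2) = (15·15+56·2·2, 15·2+2·15) = (449,60)
n=3: (449,60)∘(15,2) = (15·449+56·2·60, 15·60+2·449) = (13455,1798)
n=4: (13455,1798)∘(15,2) = (15·13455+56·2·1798, 15·1798+2·13455) = (403201,53880)
n=5: (403201,53880)∘(15,2) = (15·403201+56·2·53880, 15·53880+2·403201) = (12082575,1614602)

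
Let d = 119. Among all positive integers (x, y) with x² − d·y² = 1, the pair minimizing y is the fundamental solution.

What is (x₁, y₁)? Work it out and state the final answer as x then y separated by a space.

120 11

√119 = [10; 1,9,1,20, …], period ℓ=4 (even) → k=3
a_0=10:  p_0=10·1+0=10,  q_0=10·0+1=1
a_1=1:  p_1=1·10+1=11,  q_1=1·1+0=1
a_2=9:  p_2=9·11+10=109,  q_2=9·1+1=10
a_3=1:  p_3=1·109+11=120,  q_3=1·10+1=11
fundamental: x₁=120, y₁=11  (since 14400 − 119·121 = 1)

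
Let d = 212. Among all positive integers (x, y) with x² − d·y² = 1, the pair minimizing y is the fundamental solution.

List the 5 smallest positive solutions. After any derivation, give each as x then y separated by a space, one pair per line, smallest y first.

66249 4550
8777860001 602865900
1163048894346249 79878526013650
154101652394311440001 10583744939153731800
20418160737778428282906249 1402325036868112630022750

√212 → a₀=14, period (1,1,3,1,1,…,1,1,28); ℓ=14 even so k=13
step 0: (14, 1)  from 14·(1,0) + (0,1)
…
step 2: (29, 2)  from 1·(15,1) + (14,1)
step 3: (102, 7)  from 3·(29,2) + (15,1)
step 4: (131, 9)  from 1·(102,7) + (29,2)
…
step 6: (364, 25)  from 1·(233,16) + (131,9)
…
step 8: (2781, 191)  from 1·(2417,166) + (364,25)
step 9: (5198, 357)  from 1·(2781,191) + (2417,166)
step 10: (7979, 548)  from 1·(5198,357) + (2781,191)
step 11: (29135, 2001)  from 3·(7979,548) + (5198,357)
step 12: (37114, 2549)  from 1·(29135,2001) + (7979,548)
step 13: (66249, 4550)  from 1·(37114,2549) + (29135,2001)
→ (66249, 4550).  Check: 66249²=4388930001, 212·4550²=4388930000, difference 1.
n=2: (66249,4550)∘(66249,4550) = (66249·66249+212·4550·4550, 66249·4550+4550·66249) = (8777860001,602865900)
n=3: (8777860001,602865900)∘(66249,4550) = (66249·8777860001+212·4550·602865900, 66249·602865900+4550·8777860001) = (1163048894346249,79878526013650)
n=4: (1163048894346249,79878526013650)∘(66249,4550) = (66249·1163048894346249+212·4550·79878526013650, 66249·79878526013650+4550·1163048894346249) = (154101652394311440001,10583744939153731800)
n=5: (154101652394311440001,10583744939153731800)∘(66249,4550) = (66249·154101652394311440001+212·4550·10583744939153731800, 66249·10583744939153731800+4550·154101652394311440001) = (20418160737778428282906249,1402325036868112630022750)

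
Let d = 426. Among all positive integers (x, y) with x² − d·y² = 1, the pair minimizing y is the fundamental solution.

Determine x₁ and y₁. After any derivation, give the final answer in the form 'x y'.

88751 4300

d=426: √d = [20; 1,1,1,3,2,6,2,3,1,1,1,40] (ℓ=12, even), read p_11/q_11
k=0  a_k=20  p_k/q_k = 20/1
…
k=2  a_k=1  p_k/q_k = 41/2
…
k=6  a_k=6  p_k/q_k = 3323/161
k=7  a_k=2  p_k/q_k = 7162/347
k=8  a_k=3  p_k/q_k = 24809/1202
…
k=10  a_k=1  p_k/q_k = 56780/2751
k=11  a_k=1  p_k/q_k = 88751/4300
fundamental: x₁=88751, y₁=4300  (since 7876740001 − 426·18490000 = 1)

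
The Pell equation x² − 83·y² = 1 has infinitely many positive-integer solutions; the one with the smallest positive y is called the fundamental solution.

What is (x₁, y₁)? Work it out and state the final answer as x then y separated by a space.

√83 = [9; 9,18, …], period ℓ=2 (even) → k=1
i=0: a=9 ⇒ p=9, q=1
i=1: a=9 ⇒ p=82, q=9
→ (82, 9).  Check: 82²=6724, 83·9²=6723, difference 1.

82 9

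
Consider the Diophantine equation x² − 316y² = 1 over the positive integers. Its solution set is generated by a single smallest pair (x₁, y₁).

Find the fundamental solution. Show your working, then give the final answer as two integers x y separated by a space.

12799 720

[17; 1,3,2,8,2,3,1,34] for √316; ℓ=8 ⇒ convergent index 7
step 0: (17, 1)  from 17·(1,0) + (0,1)
step 1: (18, 1)  from 1·(17,1) + (1,0)
…
step 5: (2862, 161)  from 2·(1351,76) + (160,9)
step 6: (9937, 559)  from 3·(2862,161) + (1351,76)
step 7: (12799, 720)  from 1·(9937,559) + (2862,161)
fundamental: x₁=12799, y₁=720  (since 163814401 − 316·518400 = 1)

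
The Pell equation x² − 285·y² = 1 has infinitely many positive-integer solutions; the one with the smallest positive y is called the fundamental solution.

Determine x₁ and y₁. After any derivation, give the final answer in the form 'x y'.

2431 144

√285 → a₀=16, period (1,7,2,7,1,32); ℓ=6 even so k=5
i=0: a=16 ⇒ p=16, q=1
i=1: a=1 ⇒ p=17, q=1
i=2: a=7 ⇒ p=135, q=8
i=3: a=2 ⇒ p=287, q=17
i=4: a=7 ⇒ p=2144, q=127
i=5: a=1 ⇒ p=2431, q=144
fundamental: x₁=2431, y₁=144  (since 5909761 − 285·20736 = 1)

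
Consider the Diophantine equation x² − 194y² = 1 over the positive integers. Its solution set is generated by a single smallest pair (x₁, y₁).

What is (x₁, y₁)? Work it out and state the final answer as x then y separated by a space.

√194 = [13; 1,12,1,26, …], period ℓ=4 (even) → k=3
k=0  a_k=13  p_k/q_k = 13/1
…
k=2  a_k=12  p_k/q_k = 181/13
k=3  a_k=1  p_k/q_k = 195/14
(x₁, y₁) = (195, 14);  195² − 194·14² = 1 ✓

195 14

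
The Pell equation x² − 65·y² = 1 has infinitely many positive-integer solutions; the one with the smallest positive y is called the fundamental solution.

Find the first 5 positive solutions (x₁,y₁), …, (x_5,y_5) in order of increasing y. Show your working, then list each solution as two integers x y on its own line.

129 16
33281 4128
8586369 1065008
2215249921 274767936
571525893249 70889062480

d=65: √d = [8; 16] (ℓ=1, odd), read p_1/q_1
k=0  a_k=8  p_k/q_k = 8/1
k=1  a_k=16  p_k/q_k = 129/16
(x₁, y₁) = (129, 16);  129² − 65·16² = 1 ✓
n=2: (129,16)∘(129,16) = (129·129+65·16·16, 129·16+16·129) = (33281,4128)
n=3: (33281,4128)∘(129,16) = (129·33281+65·16·4128, 129·4128+16·33281) = (8586369,1065008)
n=4: (8586369,1065008)∘(129,16) = (129·8586369+65·16·1065008, 129·1065008+16·8586369) = (2215249921,274767936)
n=5: (2215249921,274767936)∘(129,16) = (129·2215249921+65·16·274767936, 129·274767936+16·2215249921) = (571525893249,70889062480)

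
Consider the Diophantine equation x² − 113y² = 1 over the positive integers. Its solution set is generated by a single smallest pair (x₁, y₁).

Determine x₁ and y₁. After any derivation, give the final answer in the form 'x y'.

1204353 113296

√113 → a₀=10, period (1,1,1,2,2,1,1,1,20); ℓ=9 odd so k=17
k=0  a_k=10  p_k/q_k = 10/1
…
k=3  a_k=1  p_k/q_k = 32/3
k=4  a_k=2  p_k/q_k = 85/8
k=5  a_k=2  p_k/q_k = 202/19
k=6  a_k=1  p_k/q_k = 287/27
k=7  a_k=1  p_k/q_k = 489/46
…
k=10  a_k=1  p_k/q_k = 16785/1579
…
k=13  a_k=2  p_k/q_k = 131952/12413
k=14  a_k=2  p_k/q_k = 313483/29490
…
k=16  a_k=1  p_k/q_k = 758918/71393
k=17  a_k=1  p_k/q_k = 1204353/113296
fundamental: x₁=1204353, y₁=113296  (since 1450466148609 − 113·12835983616 = 1)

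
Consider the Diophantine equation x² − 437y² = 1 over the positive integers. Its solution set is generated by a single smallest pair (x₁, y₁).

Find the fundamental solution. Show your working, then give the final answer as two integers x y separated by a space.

d=437: √d = [20; 1,9,2,9,1,40] (ℓ=6, even), read p_5/q_5
a_0=20:  p_0=20·1+0=20,  q_0=20·0+1=1
…
a_2=9:  p_2=9·21+20=209,  q_2=9·1+1=10
…
a_4=9:  p_4=9·439+209=4160,  q_4=9·21+10=199
a_5=1:  p_5=1·4160+439=4599,  q_5=1·199+21=220
→ (4599, 220).  Check: 4599²=21150801, 437·220²=21150800, difference 1.

4599 220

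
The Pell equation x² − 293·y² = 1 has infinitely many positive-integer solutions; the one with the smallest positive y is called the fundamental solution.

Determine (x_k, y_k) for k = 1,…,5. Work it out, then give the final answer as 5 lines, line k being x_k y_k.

d=293: √d = [17; 8,1,1,8,34] (ℓ=5, odd), read p_9/q_9
i=0: a=17 ⇒ p=17, q=1
i=1: a=8 ⇒ p=137, q=8
i=2: a=1 ⇒ p=154, q=9
i=3: a=1 ⇒ p=291, q=17
…
i=5: a=34 ⇒ p=84679, q=4947
i=6: a=8 ⇒ p=679914, q=39721
i=7: a=1 ⇒ p=764593, q=44668
i=8: a=1 ⇒ p=1444507, q=84389
i=9: a=8 ⇒ p=12320649, q=719780
→ (12320649, 719780).  Check: 12320649²=151798391781201, 293·719780²=151798391781200, difference 1.
n=2: (12320649,719780)∘(12320649,719780) = (12320649·12320649+293·719780·719780, 12320649·719780+719780·12320649) = (303596783562401,17736313474440)
n=3: (303596783562401,17736313474440)∘(12320649,719780) = (12320649·303596783562401+293·719780·17736313474440, 12320649·17736313474440+719780·303596783562401) = (7481018815602612315849,437045785745090703340)
n=4: (7481018815602612315849,437045785745090703340)∘(12320649,719780) = (12320649·7481018815602612315849+293·719780·437045785745090703340, 12320649·437045785745090703340+719780·7481018815602612315849) = (184342013978870716056521769601,10769375446188914321717060880)
n=5: (184342013978870716056521769601,10769375446188914321717060880)∘(12320649,719780) = (12320649·184342013978870716056521769601+293·719780·10769375446188914321717060880, 12320649·10769375446188914321717060880+719780·184342013978870716056521769601) = (4542426500373511536803322165613266249,265371389643423565052112223737518900)

12320649 719780
303596783562401 17736313474440
7481018815602612315849 437045785745090703340
184342013978870716056521769601 10769375446188914321717060880
4542426500373511536803322165613266249 265371389643423565052112223737518900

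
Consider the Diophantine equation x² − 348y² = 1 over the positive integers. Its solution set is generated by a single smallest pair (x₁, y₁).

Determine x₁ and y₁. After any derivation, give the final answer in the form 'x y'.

1567 84

[18; 1,1,1,8,1,1,1,36] for √348; ℓ=8 ⇒ convergent index 7
a_0=18:  p_0=18·1+0=18,  q_0=18·0+1=1
…
a_2=1:  p_2=1·19+18=37,  q_2=1·1+1=2
…
a_5=1:  p_5=1·485+56=541,  q_5=1·26+3=29
a_6=1:  p_6=1·541+485=1026,  q_6=1·29+26=55
a_7=1:  p_7=1·1026+541=1567,  q_7=1·55+29=84
fundamental: x₁=1567, y₁=84  (since 2455489 − 348·7056 = 1)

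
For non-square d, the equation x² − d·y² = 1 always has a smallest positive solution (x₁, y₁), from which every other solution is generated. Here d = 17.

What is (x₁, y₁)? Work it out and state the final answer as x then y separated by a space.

33 8

√17 → a₀=4, period (8); ℓ=1 odd so k=1
i=0: a=4 ⇒ p=4, q=1
i=1: a=8 ⇒ p=33, q=8
→ (33, 8).  Check: 33²=1089, 17·8²=1088, difference 1.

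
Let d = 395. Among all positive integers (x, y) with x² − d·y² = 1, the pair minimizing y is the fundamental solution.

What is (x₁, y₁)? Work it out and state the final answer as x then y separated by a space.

√395 = [19; 1,6,1,38, …], period ℓ=4 (even) → k=3
i=0: a=19 ⇒ p=19, q=1
i=1: a=1 ⇒ p=20, q=1
i=2: a=6 ⇒ p=139, q=7
i=3: a=1 ⇒ p=159, q=8
fundamental: x₁=159, y₁=8  (since 25281 − 395·64 = 1)

159 8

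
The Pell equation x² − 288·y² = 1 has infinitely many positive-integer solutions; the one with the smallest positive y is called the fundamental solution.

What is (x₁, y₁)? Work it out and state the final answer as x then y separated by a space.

√288 = [16; 1,32, …], period ℓ=2 (even) → k=1
i=0: a=16 ⇒ p=16, q=1
i=1: a=1 ⇒ p=17, q=1
fundamental: x₁=17, y₁=1  (since 289 − 288·1 = 1)

17 1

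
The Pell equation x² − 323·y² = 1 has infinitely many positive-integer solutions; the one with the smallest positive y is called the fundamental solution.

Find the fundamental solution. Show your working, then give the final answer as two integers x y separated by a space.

18 1

[17; 1,34] for √323; ℓ=2 ⇒ convergent index 1
k=0  a_k=17  p_k/q_k = 17/1
k=1  a_k=1  p_k/q_k = 18/1
(x₁, y₁) = (18, 1);  18² − 323·1² = 1 ✓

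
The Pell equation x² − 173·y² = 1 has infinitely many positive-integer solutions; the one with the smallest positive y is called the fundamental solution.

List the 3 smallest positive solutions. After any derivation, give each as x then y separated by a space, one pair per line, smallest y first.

2499849 190060
12498490045601 950242601880
62488675684008728649 4750926036134042180

√173 = [13; 6,1,1,6,26, …], period ℓ=5 (odd) → k=9
k=0  a_k=13  p_k/q_k = 13/1
…
k=2  a_k=1  p_k/q_k = 92/7
…
k=8  a_k=1  p_k/q_k = 382343/29069
k=9  a_k=6  p_k/q_k = 2499849/190060
(x₁, y₁) = (2499849, 190060);  2499849² − 173·190060² = 1 ✓
n=2: (2499849,190060)∘(2499849,190060) = (2499849·2499849+173·190060·190060, 2499849·190060+190060·2499849) = (12498490045601,950242601880)
n=3: (12498490045601,950242601880)∘(2499849,190060) = (2499849·12498490045601+173·190060·950242601880, 2499849·950242601880+190060·12498490045601) = (62488675684008728649,4750926036134042180)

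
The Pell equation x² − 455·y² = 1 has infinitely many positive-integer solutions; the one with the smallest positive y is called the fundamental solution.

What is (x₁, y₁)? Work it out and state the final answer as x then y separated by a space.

√455 → a₀=21, period (3,42); ℓ=2 even so k=1
a_0=21:  p_0=21·1+0=21,  q_0=21·0+1=1
a_1=3:  p_1=3·21+1=64,  q_1=3·1+0=3
fundamental: x₁=64, y₁=3  (since 4096 − 455·9 = 1)

64 3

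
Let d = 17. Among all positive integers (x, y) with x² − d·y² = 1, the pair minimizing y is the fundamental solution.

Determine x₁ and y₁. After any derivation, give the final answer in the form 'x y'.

d=17: √d = [4; 8] (ℓ=1, odd), read p_1/q_1
step 0: (4, 1)  from 4·(1,0) + (0,1)
step 1: (33, 8)  from 8·(4,1) + (1,0)
fundamental: x₁=33, y₁=8  (since 1089 − 17·64 = 1)

33 8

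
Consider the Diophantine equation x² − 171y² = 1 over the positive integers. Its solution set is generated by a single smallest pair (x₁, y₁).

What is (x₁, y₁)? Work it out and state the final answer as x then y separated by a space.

[13; 13,26] for √171; ℓ=2 ⇒ convergent index 1
i=0: a=13 ⇒ p=13, q=1
i=1: a=13 ⇒ p=170, q=13
(x₁, y₁) = (170, 13);  170² − 171·13² = 1 ✓

170 13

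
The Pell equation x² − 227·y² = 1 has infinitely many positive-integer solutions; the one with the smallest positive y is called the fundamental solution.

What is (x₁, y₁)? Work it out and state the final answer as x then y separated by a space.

226 15

√227 = [15; 15,30, …], period ℓ=2 (even) → k=1
k=0  a_k=15  p_k/q_k = 15/1
k=1  a_k=15  p_k/q_k = 226/15
→ (226, 15).  Check: 226²=51076, 227·15²=51075, difference 1.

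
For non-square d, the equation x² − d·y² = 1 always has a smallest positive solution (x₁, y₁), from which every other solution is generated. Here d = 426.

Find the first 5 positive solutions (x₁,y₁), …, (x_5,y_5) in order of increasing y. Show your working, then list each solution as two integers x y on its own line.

88751 4300
15753480001 763258600
2796274207048751 135479928012900
496344264283813920001 24047958181382517200
88102099596109264220968751 4268560672976279640021500

√426 → a₀=20, period (1,1,1,3,2,6,2,3,1,1,1,40); ℓ=12 even so k=11
i=0: a=20 ⇒ p=20, q=1
…
i=6: a=6 ⇒ p=3323, q=161
i=7: a=2 ⇒ p=7162, q=347
i=8: a=3 ⇒ p=24809, q=1202
i=9: a=1 ⇒ p=31971, q=1549
i=10: a=1 ⇒ p=56780, q=2751
i=11: a=1 ⇒ p=88751, q=4300
(x₁, y₁) = (88751, 4300);  88751² − 426·4300² = 1 ✓
(x_2, y_2) = (88751·88751 + 426·4300·4300, 88751·4300 + 4300·88751) = (15753480001, 763258600)
(x_3, y_3) = (88751·15753480001 + 426·4300·763258600, 88751·763258600 + 4300·15753480001) = (2796274207048751, 135479928012900)
(x_4, y_4) = (88751·2796274207048751 + 426·4300·135479928012900, 88751·135479928012900 + 4300·2796274207048751) = (496344264283813920001, 24047958181382517200)
(x_5, y_5) = (88751·496344264283813920001 + 426·4300·24047958181382517200, 88751·24047958181382517200 + 4300·496344264283813920001) = (88102099596109264220968751, 4268560672976279640021500)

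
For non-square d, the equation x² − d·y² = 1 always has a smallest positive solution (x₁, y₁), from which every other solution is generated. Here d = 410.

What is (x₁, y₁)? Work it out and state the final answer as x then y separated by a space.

[20; 4,40] for √410; ℓ=2 ⇒ convergent index 1
step 0: (20, 1)  from 20·(1,0) + (0,1)
step 1: (81, 4)  from 4·(20,1) + (1,0)
→ (81, 4).  Check: 81²=6561, 410·4²=6560, difference 1.

81 4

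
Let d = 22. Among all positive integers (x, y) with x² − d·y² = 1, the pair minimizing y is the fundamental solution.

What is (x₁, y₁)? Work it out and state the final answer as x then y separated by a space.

d=22: √d = [4; 1,2,4,2,1,8] (ℓ=6, even), read p_5/q_5
step 0: (4, 1)  from 4·(1,0) + (0,1)
…
step 2: (14, 3)  from 2·(5,1) + (4,1)
step 3: (61, 13)  from 4·(14,3) + (5,1)
step 4: (136, 29)  from 2·(61,13) + (14,3)
step 5: (197, 42)  from 1·(136,29) + (61,13)
fundamental: x₁=197, y₁=42  (since 38809 − 22·1764 = 1)

197 42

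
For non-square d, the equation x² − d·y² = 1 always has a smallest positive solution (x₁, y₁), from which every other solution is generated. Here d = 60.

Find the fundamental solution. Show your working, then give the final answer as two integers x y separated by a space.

√60 → a₀=7, period (1,2,1,14); ℓ=4 even so k=3
k=0  a_k=7  p_k/q_k = 7/1
k=1  a_k=1  p_k/q_k = 8/1
k=2  a_k=2  p_k/q_k = 23/3
k=3  a_k=1  p_k/q_k = 31/4
fundamental: x₁=31, y₁=4  (since 961 − 60·16 = 1)

31 4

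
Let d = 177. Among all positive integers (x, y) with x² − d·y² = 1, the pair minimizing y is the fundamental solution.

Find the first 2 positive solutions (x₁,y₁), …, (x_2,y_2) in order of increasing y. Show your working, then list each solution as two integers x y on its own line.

√177 → a₀=13, period (3,3,2,8,2,3,3,26); ℓ=8 even so k=7
step 0: (13, 1)  from 13·(1,0) + (0,1)
step 1: (40, 3)  from 3·(13,1) + (1,0)
step 2: (133, 10)  from 3·(40,3) + (13,1)
…
step 6: (18985, 1427)  from 3·(5468,411) + (2581,194)
step 7: (62423, 4692)  from 3·(18985,1427) + (5468,411)
fundamental: x₁=62423, y₁=4692  (since 3896630929 − 177·22014864 = 1)
k=2:  x_2 = 62423·62423+177·4692·4692 = 7793261857,  y_2 = 62423·4692+4692·62423 = 585777432

62423 4692
7793261857 585777432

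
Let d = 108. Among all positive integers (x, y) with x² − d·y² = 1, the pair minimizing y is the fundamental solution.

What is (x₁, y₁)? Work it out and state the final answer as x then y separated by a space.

d=108: √d = [10; 2,1,1,4,1,1,2,20] (ℓ=8, even), read p_7/q_7
i=0: a=10 ⇒ p=10, q=1
i=1: a=2 ⇒ p=21, q=2
…
i=4: a=4 ⇒ p=239, q=23
i=5: a=1 ⇒ p=291, q=28
i=6: a=1 ⇒ p=530, q=51
i=7: a=2 ⇒ p=1351, q=130
(x₁, y₁) = (1351, 130);  1351² − 108·130² = 1 ✓

1351 130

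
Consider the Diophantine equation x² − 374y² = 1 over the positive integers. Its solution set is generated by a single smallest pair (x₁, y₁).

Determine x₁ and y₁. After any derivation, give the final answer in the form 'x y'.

d=374: √d = [19; 2,1,18,1,2,38] (ℓ=6, even), read p_5/q_5
a_0=19:  p_0=19·1+0=19,  q_0=19·0+1=1
a_1=2:  p_1=2·19+1=39,  q_1=2·1+0=2
a_2=1:  p_2=1·39+19=58,  q_2=1·2+1=3
…
a_4=1:  p_4=1·1083+58=1141,  q_4=1·56+3=59
a_5=2:  p_5=2·1141+1083=3365,  q_5=2·59+56=174
→ (3365, 174).  Check: 3365²=11323225, 374·174²=11323224, difference 1.

3365 174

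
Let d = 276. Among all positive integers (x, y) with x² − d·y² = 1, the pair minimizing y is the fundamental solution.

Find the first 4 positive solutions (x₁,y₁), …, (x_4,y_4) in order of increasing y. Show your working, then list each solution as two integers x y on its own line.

7775 468
120901249 7277400
1880014414175 113163569532
29234224019520001 1759693498945200

√276 = [16; 1,1,1,1,2,2,2,1,1,1,1,32, …], period ℓ=12 (even) → k=11
step 0: (16, 1)  from 16·(1,0) + (0,1)
step 1: (17, 1)  from 1·(16,1) + (1,0)
…
step 4: (83, 5)  from 1·(50,3) + (33,2)
…
step 9: (3007, 181)  from 1·(1761,106) + (1246,75)
step 10: (4768, 287)  from 1·(3007,181) + (1761,106)
step 11: (7775, 468)  from 1·(4768,287) + (3007,181)
fundamental: x₁=7775, y₁=468  (since 60450625 − 276·219024 = 1)
(7775+468√276)^2 = 120901249 + 7277400√276
(7775+468√276)^3 = 1880014414175 + 113163569532√276
(7775+468√276)^4 = 29234224019520001 + 1759693498945200√276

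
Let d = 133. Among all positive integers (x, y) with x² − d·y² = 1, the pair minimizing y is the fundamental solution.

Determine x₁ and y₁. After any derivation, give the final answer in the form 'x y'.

2588599 224460

√133 = [11; 1,1,7,5,1,…,1,1,22, …], period ℓ=16 (even) → k=15
step 0: (11, 1)  from 11·(1,0) + (0,1)
step 1: (12, 1)  from 1·(11,1) + (1,0)
…
step 3: (173, 15)  from 7·(23,2) + (12,1)
step 4: (888, 77)  from 5·(173,15) + (23,2)
step 5: (1061, 92)  from 1·(888,77) + (173,15)
…
step 7: (3010, 261)  from 1·(1949,169) + (1061,92)
step 8: (7969, 691)  from 2·(3010,261) + (1949,169)
…
step 10: (18948, 1643)  from 1·(10979,952) + (7969,691)
step 11: (29927, 2595)  from 1·(18948,1643) + (10979,952)
step 12: (168583, 14618)  from 5·(29927,2595) + (18948,1643)
…
step 14: (1378591, 119539)  from 1·(1210008,104921) + (168583,14618)
step 15: (2588599, 224460)  from 1·(1378591,119539) + (1210008,104921)
fundamental: x₁=2588599, y₁=224460  (since 6700844782801 − 133·50382291600 = 1)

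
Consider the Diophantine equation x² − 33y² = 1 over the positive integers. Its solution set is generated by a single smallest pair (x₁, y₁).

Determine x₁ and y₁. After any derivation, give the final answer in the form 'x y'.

d=33: √d = [5; 1,2,1,10] (ℓ=4, even), read p_3/q_3
a_0=5:  p_0=5·1+0=5,  q_0=5·0+1=1
…
a_2=2:  p_2=2·6+5=17,  q_2=2·1+1=3
a_3=1:  p_3=1·17+6=23,  q_3=1·3+1=4
→ (23, 4).  Check: 23²=529, 33·4²=528, difference 1.

23 4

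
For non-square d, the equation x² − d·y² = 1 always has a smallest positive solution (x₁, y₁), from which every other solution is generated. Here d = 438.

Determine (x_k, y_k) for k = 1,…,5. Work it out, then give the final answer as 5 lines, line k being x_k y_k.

[20; 1,12,1,40] for √438; ℓ=4 ⇒ convergent index 3
i=0: a=20 ⇒ p=20, q=1
…
i=2: a=12 ⇒ p=272, q=13
i=3: a=1 ⇒ p=293, q=14
fundamental: x₁=293, y₁=14  (since 85849 − 438·196 = 1)
(293+14√438)^2 = 171697 + 8204√438
(293+14√438)^3 = 100614149 + 4807530√438
(293+14√438)^4 = 58959719617 + 2817204376√438
(293+14√438)^5 = 34550295081413 + 1650876956806√438

293 14
171697 8204
100614149 4807530
58959719617 2817204376
34550295081413 1650876956806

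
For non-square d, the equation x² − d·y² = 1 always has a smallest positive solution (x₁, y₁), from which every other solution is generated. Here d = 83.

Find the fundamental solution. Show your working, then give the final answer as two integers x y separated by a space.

82 9

√83 = [9; 9,18, …], period ℓ=2 (even) → k=1
i=0: a=9 ⇒ p=9, q=1
i=1: a=9 ⇒ p=82, q=9
(x₁, y₁) = (82, 9);  82² − 83·9² = 1 ✓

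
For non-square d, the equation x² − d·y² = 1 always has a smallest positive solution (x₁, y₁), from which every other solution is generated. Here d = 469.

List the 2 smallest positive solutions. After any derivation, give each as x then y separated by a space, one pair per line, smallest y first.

137215 6336
37655912449 1738788480

d=469: √d = [21; 1,1,1,10,6,10,1,1,1,42] (ℓ=10, even), read p_9/q_9
i=0: a=21 ⇒ p=21, q=1
i=1: a=1 ⇒ p=22, q=1
i=2: a=1 ⇒ p=43, q=2
i=3: a=1 ⇒ p=65, q=3
i=4: a=10 ⇒ p=693, q=32
i=5: a=6 ⇒ p=4223, q=195
i=6: a=10 ⇒ p=42923, q=1982
i=7: a=1 ⇒ p=47146, q=2177
i=8: a=1 ⇒ p=90069, q=4159
i=9: a=1 ⇒ p=137215, q=6336
(x₁, y₁) = (137215, 6336);  137215² − 469·6336² = 1 ✓
(137215+6336√469)^2 = 37655912449 + 1738788480√469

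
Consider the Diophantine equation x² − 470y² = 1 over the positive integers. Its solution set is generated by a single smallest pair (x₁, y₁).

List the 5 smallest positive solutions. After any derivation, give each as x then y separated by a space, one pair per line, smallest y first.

1691 78
5718961 263796
19341524411 892157994
65413029839041 3017278071912
221226847574112251 10204433547048390

√470 = [21; 1,2,8,2,1,42, …], period ℓ=6 (even) → k=5
a_0=21:  p_0=21·1+0=21,  q_0=21·0+1=1
…
a_3=8:  p_3=8·65+22=542,  q_3=8·3+1=25
a_4=2:  p_4=2·542+65=1149,  q_4=2·25+3=53
a_5=1:  p_5=1·1149+542=1691,  q_5=1·53+25=78
→ (1691, 78).  Check: 1691²=2859481, 470·78²=2859480, difference 1.
k=2:  x_2 = 1691·1691+470·78·78 = 5718961,  y_2 = 1691·78+78·1691 = 263796
k=3:  x_3 = 1691·5718961+470·78·263796 = 19341524411,  y_3 = 1691·263796+78·5718961 = 892157994
k=4:  x_4 = 1691·19341524411+470·78·892157994 = 65413029839041,  y_4 = 1691·892157994+78·19341524411 = 3017278071912
k=5:  x_5 = 1691·65413029839041+470·78·3017278071912 = 221226847574112251,  y_5 = 1691·3017278071912+78·65413029839041 = 10204433547048390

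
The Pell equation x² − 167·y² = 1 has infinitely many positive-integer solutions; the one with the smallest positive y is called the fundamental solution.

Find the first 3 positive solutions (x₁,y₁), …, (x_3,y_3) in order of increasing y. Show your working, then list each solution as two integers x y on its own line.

d=167: √d = [12; 1,11,1,24] (ℓ=4, even), read p_3/q_3
k=0  a_k=12  p_k/q_k = 12/1
k=1  a_k=1  p_k/q_k = 13/1
k=2  a_k=11  p_k/q_k = 155/12
k=3  a_k=1  p_k/q_k = 168/13
(x₁, y₁) = (168, 13);  168² − 167·13² = 1 ✓
n=2: (168,13)∘(168,13) = (168·168+167·13·13, 168·13+13·168) = (56447,4368)
n=3: (56447,4368)∘(168,13) = (168·56447+167·13·4368, 168·4368+13·56447) = (18966024,1467635)

168 13
56447 4368
18966024 1467635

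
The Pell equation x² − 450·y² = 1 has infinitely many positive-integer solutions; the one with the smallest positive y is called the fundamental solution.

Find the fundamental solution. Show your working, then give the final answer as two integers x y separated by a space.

[21; 4,1,2,4,2,1,4,42] for √450; ℓ=8 ⇒ convergent index 7
step 0: (21, 1)  from 21·(1,0) + (0,1)
…
step 2: (106, 5)  from 1·(85,4) + (21,1)
step 3: (297, 14)  from 2·(106,5) + (85,4)
step 4: (1294, 61)  from 4·(297,14) + (106,5)
…
step 6: (4179, 197)  from 1·(2885,136) + (1294,61)
step 7: (19601, 924)  from 4·(4179,197) + (2885,136)
(x₁, y₁) = (19601, 924);  19601² − 450·924² = 1 ✓

19601 924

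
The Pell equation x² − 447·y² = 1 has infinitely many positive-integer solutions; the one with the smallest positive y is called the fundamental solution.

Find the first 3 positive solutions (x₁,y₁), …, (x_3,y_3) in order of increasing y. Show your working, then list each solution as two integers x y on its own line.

√447 → a₀=21, period (7,42); ℓ=2 even so k=1
k=0  a_k=21  p_k/q_k = 21/1
k=1  a_k=7  p_k/q_k = 148/7
fundamental: x₁=148, y₁=7  (since 21904 − 447·49 = 1)
n=2: (148,7)∘(148,7) = (148·148+447·7·7, 148·7+7·148) = (43807,2072)
n=3: (43807,2072)∘(148,7) = (148·43807+447·7·2072, 148·2072+7·43807) = (12966724,613305)

148 7
43807 2072
12966724 613305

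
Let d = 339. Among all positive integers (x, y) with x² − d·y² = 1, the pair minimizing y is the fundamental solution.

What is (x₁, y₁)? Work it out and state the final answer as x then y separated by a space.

97970 5321

√339 → a₀=18, period (2,2,2,1,17,1,2,2,2,36); ℓ=10 even so k=9
a_0=18:  p_0=18·1+0=18,  q_0=18·0+1=1
a_1=2:  p_1=2·18+1=37,  q_1=2·1+0=2
a_2=2:  p_2=2·37+18=92,  q_2=2·2+1=5
a_3=2:  p_3=2·92+37=221,  q_3=2·5+2=12
a_4=1:  p_4=1·221+92=313,  q_4=1·12+5=17
a_5=17:  p_5=17·313+221=5542,  q_5=17·17+12=301
a_6=1:  p_6=1·5542+313=5855,  q_6=1·301+17=318
a_7=2:  p_7=2·5855+5542=17252,  q_7=2·318+301=937
a_8=2:  p_8=2·17252+5855=40359,  q_8=2·937+318=2192
a_9=2:  p_9=2·40359+17252=97970,  q_9=2·2192+937=5321
(x₁, y₁) = (97970, 5321);  97970² − 339·5321² = 1 ✓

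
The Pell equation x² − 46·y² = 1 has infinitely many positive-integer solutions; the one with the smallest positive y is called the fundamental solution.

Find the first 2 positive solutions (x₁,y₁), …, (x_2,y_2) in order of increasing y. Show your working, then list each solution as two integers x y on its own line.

24335 3588
1184384449 174627960

√46 = [6; 1,3,1,1,2,6,2,1,1,3,1,12, …], period ℓ=12 (even) → k=11
a_0=6:  p_0=6·1+0=6,  q_0=6·0+1=1
…
a_3=1:  p_3=1·27+7=34,  q_3=1·4+1=5
…
a_5=2:  p_5=2·61+34=156,  q_5=2·9+5=23
…
a_9=1:  p_9=1·3147+2150=5297,  q_9=1·464+317=781
a_10=3:  p_10=3·5297+3147=19038,  q_10=3·781+464=2807
a_11=1:  p_11=1·19038+5297=24335,  q_11=1·2807+781=3588
fundamental: x₁=24335, y₁=3588  (since 592192225 − 46·12873744 = 1)
(x_2, y_2) = (24335·24335 + 46·3588·3588, 24335·3588 + 3588·24335) = (1184384449, 174627960)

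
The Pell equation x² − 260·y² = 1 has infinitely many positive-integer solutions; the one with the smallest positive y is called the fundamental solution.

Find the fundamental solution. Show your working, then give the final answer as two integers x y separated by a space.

√260 → a₀=16, period (8,32); ℓ=2 even so k=1
i=0: a=16 ⇒ p=16, q=1
i=1: a=8 ⇒ p=129, q=8
fundamental: x₁=129, y₁=8  (since 16641 − 260·64 = 1)

129 8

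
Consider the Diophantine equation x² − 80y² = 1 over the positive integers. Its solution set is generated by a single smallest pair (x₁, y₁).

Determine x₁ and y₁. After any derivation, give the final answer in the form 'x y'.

√80 = [8; 1,16, …], period ℓ=2 (even) → k=1
k=0  a_k=8  p_k/q_k = 8/1
k=1  a_k=1  p_k/q_k = 9/1
(x₁, y₁) = (9, 1);  9² − 80·1² = 1 ✓

9 1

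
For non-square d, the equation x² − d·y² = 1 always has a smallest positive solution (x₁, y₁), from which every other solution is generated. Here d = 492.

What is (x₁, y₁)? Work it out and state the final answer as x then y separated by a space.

29767 1342

√492 = [22; 5,1,1,10,1,1,5,44, …], period ℓ=8 (even) → k=7
i=0: a=22 ⇒ p=22, q=1
i=1: a=5 ⇒ p=111, q=5
i=2: a=1 ⇒ p=133, q=6
i=3: a=1 ⇒ p=244, q=11
i=4: a=10 ⇒ p=2573, q=116
i=5: a=1 ⇒ p=2817, q=127
i=6: a=1 ⇒ p=5390, q=243
i=7: a=5 ⇒ p=29767, q=1342
fundamental: x₁=29767, y₁=1342  (since 886074289 − 492·1800964 = 1)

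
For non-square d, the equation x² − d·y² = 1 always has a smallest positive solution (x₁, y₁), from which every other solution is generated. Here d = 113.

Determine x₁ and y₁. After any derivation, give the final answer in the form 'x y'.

1204353 113296

√113 → a₀=10, period (1,1,1,2,2,1,1,1,20); ℓ=9 odd so k=17
i=0: a=10 ⇒ p=10, q=1
i=1: a=1 ⇒ p=11, q=1
i=2: a=1 ⇒ p=21, q=2
…
i=4: a=2 ⇒ p=85, q=8
i=5: a=2 ⇒ p=202, q=19
…
i=7: a=1 ⇒ p=489, q=46
i=8: a=1 ⇒ p=776, q=73
…
i=10: a=1 ⇒ p=16785, q=1579
…
i=13: a=2 ⇒ p=131952, q=12413
i=14: a=2 ⇒ p=313483, q=29490
…
i=16: a=1 ⇒ p=758918, q=71393
i=17: a=1 ⇒ p=1204353, q=113296
(x₁, y₁) = (1204353, 113296);  1204353² − 113·113296² = 1 ✓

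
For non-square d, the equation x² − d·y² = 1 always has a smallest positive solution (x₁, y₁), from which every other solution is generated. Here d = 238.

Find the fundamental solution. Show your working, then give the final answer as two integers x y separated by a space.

11663 756

√238 = [15; 2,2,1,14,1,2,2,30, …], period ℓ=8 (even) → k=7
i=0: a=15 ⇒ p=15, q=1
i=1: a=2 ⇒ p=31, q=2
…
i=6: a=2 ⇒ p=4983, q=323
i=7: a=2 ⇒ p=11663, q=756
fundamental: x₁=11663, y₁=756  (since 136025569 − 238·571536 = 1)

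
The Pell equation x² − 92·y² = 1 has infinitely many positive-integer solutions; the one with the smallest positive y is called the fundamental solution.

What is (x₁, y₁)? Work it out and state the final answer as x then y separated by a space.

√92 → a₀=9, period (1,1,2,4,2,1,1,18); ℓ=8 even so k=7
a_0=9:  p_0=9·1+0=9,  q_0=9·0+1=1
a_1=1:  p_1=1·9+1=10,  q_1=1·1+0=1
a_2=1:  p_2=1·10+9=19,  q_2=1·1+1=2
a_3=2:  p_3=2·19+10=48,  q_3=2·2+1=5
a_4=4:  p_4=4·48+19=211,  q_4=4·5+2=22
a_5=2:  p_5=2·211+48=470,  q_5=2·22+5=49
a_6=1:  p_6=1·470+211=681,  q_6=1·49+22=71
a_7=1:  p_7=1·681+470=1151,  q_7=1·71+49=120
(x₁, y₁) = (1151, 120);  1151² − 92·120² = 1 ✓

1151 120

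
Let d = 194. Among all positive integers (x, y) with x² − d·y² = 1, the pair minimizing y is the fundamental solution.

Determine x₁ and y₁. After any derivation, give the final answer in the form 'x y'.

195 14

√194 = [13; 1,12,1,26, …], period ℓ=4 (even) → k=3
step 0: (13, 1)  from 13·(1,0) + (0,1)
…
step 2: (181, 13)  from 12·(14,1) + (13,1)
step 3: (195, 14)  from 1·(181,13) + (14,1)
fundamental: x₁=195, y₁=14  (since 38025 − 194·196 = 1)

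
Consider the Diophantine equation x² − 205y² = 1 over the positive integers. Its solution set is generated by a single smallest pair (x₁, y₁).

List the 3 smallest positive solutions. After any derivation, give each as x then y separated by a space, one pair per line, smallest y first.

√205 → a₀=14, period (3,6,1,4,1,6,3,28); ℓ=8 even so k=7
k=0  a_k=14  p_k/q_k = 14/1
k=1  a_k=3  p_k/q_k = 43/3
k=2  a_k=6  p_k/q_k = 272/19
k=3  a_k=1  p_k/q_k = 315/22
k=4  a_k=4  p_k/q_k = 1532/107
k=5  a_k=1  p_k/q_k = 1847/129
k=6  a_k=6  p_k/q_k = 12614/881
k=7  a_k=3  p_k/q_k = 39689/2772
(x₁, y₁) = (39689, 2772);  39689² − 205·2772² = 1 ✓
(x_2, y_2) = (39689·39689 + 205·2772·2772, 39689·2772 + 2772·39689) = (3150433441, 220035816)
(x_3, y_3) = (39689·3150433441 + 205·2772·220035816, 39689·220035816 + 2772·3150433441) = (250075105640009, 17466002999676)

39689 2772
3150433441 220035816
250075105640009 17466002999676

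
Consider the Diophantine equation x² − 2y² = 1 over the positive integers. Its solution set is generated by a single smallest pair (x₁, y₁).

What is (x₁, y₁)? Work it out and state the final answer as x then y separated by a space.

3 2

[1; 2] for √2; ℓ=1 ⇒ convergent index 1
step 0: (1, 1)  from 1·(1,0) + (0,1)
step 1: (3, 2)  from 2·(1,1) + (1,0)
(x₁, y₁) = (3, 2);  3² − 2·2² = 1 ✓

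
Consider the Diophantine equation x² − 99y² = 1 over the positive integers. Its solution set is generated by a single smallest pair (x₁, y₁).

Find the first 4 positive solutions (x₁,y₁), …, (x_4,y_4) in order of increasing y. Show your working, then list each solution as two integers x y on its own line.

10 1
199 20
3970 399
79201 7960

d=99: √d = [9; 1,18] (ℓ=2, even), read p_1/q_1
k=0  a_k=9  p_k/q_k = 9/1
k=1  a_k=1  p_k/q_k = 10/1
(x₁, y₁) = (10, 1);  10² − 99·1² = 1 ✓
k=2:  x_2 = 10·10+99·1·1 = 199,  y_2 = 10·1+1·10 = 20
k=3:  x_3 = 10·199+99·1·20 = 3970,  y_3 = 10·20+1·199 = 399
k=4:  x_4 = 10·3970+99·1·399 = 79201,  y_4 = 10·399+1·3970 = 7960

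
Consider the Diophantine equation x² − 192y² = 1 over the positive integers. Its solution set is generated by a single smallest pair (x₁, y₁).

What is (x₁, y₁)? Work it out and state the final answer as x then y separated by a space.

97 7

√192 = [13; 1,5,1,26, …], period ℓ=4 (even) → k=3
i=0: a=13 ⇒ p=13, q=1
…
i=2: a=5 ⇒ p=83, q=6
i=3: a=1 ⇒ p=97, q=7
(x₁, y₁) = (97, 7);  97² − 192·7² = 1 ✓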